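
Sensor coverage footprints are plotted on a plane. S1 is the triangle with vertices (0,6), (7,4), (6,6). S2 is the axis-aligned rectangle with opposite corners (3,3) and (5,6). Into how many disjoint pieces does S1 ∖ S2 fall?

S1 ∖ S2 splits into 2 disjoint pieces (area 1.2857, area 2.4286).

2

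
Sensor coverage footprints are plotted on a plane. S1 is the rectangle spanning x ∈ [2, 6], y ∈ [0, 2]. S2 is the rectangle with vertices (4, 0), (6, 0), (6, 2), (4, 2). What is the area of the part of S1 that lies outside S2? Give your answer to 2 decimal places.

|S1∩S2|: x∈[4,6], y∈[0,2] → 2·2 = 4.
|S1| = 8.
|S1 ∖ S2| = |S1| − |S1∩S2| = 8 − 4 = 4.00.

4.00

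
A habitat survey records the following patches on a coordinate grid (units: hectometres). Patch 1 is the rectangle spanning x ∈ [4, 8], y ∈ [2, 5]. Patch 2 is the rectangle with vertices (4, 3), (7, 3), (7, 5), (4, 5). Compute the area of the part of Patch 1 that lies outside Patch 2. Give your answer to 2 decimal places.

|Patch 1∩Patch 2|: x∈[4,7], y∈[3,5] → 3·2 = 6.
|Patch 1| = 12.
|Patch 1 ∖ Patch 2| = |Patch 1| − |Patch 1∩Patch 2| = 12 − 6 = 6.00.

6.00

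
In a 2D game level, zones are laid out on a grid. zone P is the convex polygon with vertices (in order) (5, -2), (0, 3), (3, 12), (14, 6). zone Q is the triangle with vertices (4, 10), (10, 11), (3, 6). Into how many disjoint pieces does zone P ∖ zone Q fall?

1

zone P ∖ zone Q is a single connected region.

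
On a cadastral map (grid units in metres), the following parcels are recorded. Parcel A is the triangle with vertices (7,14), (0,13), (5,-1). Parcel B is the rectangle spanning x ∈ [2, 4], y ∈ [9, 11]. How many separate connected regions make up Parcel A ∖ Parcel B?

Parcel A ∖ Parcel B is a single connected region.

1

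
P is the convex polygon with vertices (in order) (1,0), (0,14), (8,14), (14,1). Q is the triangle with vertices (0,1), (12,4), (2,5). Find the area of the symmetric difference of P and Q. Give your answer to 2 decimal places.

123.80

|P| = 143.5, |Q| = 21, |P∩Q| = 20.3514.
|P △ Q| = |P| + |Q| − 2·|P∩Q| = 143.5 + 21 − 40.7029 = 123.80.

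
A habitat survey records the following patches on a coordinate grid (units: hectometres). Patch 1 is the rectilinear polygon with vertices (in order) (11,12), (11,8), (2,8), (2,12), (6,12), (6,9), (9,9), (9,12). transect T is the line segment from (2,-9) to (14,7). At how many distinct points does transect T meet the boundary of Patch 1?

0

The segment lies entirely outside Patch 1 and never meets its boundary.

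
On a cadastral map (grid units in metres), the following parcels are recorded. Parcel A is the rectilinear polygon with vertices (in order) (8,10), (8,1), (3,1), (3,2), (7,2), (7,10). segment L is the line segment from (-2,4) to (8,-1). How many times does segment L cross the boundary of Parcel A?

2

The segment meets the boundary at (4,1), (3,1.5).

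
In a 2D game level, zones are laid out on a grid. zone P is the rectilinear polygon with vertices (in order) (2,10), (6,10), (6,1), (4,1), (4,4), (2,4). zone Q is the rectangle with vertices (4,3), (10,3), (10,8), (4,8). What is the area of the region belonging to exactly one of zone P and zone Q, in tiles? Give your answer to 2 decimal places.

|zone P| = 30, |zone Q| = 30, |zone P∩zone Q| = 10.
|zone P △ zone Q| = |zone P| + |zone Q| − 2·|zone P∩zone Q| = 30 + 30 − 20 = 40.00.

40.00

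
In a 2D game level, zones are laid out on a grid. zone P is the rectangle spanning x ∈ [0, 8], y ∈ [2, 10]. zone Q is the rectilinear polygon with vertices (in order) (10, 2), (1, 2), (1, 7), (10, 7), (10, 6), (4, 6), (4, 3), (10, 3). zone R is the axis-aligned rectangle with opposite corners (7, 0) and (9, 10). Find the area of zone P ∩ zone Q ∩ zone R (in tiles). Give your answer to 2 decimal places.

2.00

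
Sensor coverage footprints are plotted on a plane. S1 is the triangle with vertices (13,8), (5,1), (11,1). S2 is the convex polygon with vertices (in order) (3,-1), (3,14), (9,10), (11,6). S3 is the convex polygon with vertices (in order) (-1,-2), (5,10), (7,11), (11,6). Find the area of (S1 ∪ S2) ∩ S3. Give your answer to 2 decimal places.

44.33

The region (S1 ∪ S2) ∩ S3 is the polygon with vertices (3,6), (5,10), (7,11), (11,6), (3,0.667).
By the shoelace formula its area is 44.33.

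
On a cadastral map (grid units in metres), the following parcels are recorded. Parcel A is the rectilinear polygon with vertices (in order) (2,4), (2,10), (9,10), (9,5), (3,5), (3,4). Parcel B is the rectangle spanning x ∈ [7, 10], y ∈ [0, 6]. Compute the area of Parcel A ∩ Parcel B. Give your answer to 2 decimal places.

2.00

The intersection is the polygon with vertices (9,5), (7,5), (7,6), (9,6).
By the shoelace formula its area is 2.00.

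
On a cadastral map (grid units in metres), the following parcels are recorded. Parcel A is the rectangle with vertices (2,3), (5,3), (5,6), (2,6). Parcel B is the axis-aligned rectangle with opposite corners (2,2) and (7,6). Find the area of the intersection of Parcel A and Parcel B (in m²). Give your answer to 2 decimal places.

|Parcel A∩Parcel B|: x∈[2,5], y∈[3,6] → 3·3 = 9.

9.00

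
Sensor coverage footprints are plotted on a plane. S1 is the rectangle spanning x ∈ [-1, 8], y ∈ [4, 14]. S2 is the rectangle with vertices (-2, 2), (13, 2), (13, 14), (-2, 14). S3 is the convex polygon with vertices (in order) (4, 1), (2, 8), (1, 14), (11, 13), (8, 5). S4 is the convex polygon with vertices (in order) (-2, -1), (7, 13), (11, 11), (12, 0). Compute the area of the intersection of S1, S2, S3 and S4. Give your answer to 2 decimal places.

The intersection is the polygon with vertices (2.55,6.077), (7,13), (8,12.5), (8,5), (7,4), (3.143,4).
By the shoelace formula its area is 32.28.

32.28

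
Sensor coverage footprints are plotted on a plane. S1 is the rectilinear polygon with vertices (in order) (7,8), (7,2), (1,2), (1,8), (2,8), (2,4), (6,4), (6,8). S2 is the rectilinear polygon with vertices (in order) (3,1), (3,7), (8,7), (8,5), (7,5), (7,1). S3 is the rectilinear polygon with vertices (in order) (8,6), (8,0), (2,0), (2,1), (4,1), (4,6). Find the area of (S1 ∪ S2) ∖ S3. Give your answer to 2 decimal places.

19.00

|S1 ∪ S2| = 35.
|(S1 ∪ S2) ∩ S3| = 16.
|(S1 ∪ S2) ∖ S3| = 35 − 16 = 19.00.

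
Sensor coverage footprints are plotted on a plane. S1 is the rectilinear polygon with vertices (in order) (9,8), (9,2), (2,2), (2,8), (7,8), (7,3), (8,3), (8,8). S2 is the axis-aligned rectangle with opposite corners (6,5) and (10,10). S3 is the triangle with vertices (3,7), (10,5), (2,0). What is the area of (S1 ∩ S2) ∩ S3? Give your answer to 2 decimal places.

|S1 ∩ S2| = 6.
|(S1 ∩ S2) ∩ S3| = 1.43.

1.43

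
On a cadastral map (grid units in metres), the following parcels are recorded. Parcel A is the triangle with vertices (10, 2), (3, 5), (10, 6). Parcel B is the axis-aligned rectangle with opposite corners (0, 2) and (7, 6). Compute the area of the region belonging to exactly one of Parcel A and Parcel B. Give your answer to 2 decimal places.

32.86

|Parcel A| = 14, |Parcel B| = 28, |Parcel A∩Parcel B| = 4.5714.
|Parcel A △ Parcel B| = |Parcel A| + |Parcel B| − 2·|Parcel A∩Parcel B| = 14 + 28 − 9.1429 = 32.86.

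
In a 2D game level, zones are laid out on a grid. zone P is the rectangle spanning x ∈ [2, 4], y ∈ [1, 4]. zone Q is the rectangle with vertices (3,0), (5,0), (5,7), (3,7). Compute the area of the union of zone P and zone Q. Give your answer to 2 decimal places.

By inclusion–exclusion:
Individual areas: |zone P| = 6, |zone Q| = 14.
|zone P∩zone Q|: x∈[3,4], y∈[1,4] → 1·3 = 3.
|zone P ∪ zone Q| = 20 − 3 = 17.00.

17.00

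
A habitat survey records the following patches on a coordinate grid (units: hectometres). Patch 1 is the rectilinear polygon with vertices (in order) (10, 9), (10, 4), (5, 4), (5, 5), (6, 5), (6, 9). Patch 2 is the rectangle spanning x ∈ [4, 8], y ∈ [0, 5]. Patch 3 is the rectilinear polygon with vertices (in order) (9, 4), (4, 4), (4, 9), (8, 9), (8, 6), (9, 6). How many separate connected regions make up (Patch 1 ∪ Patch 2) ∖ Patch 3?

(Patch 1 ∪ Patch 2) ∖ Patch 3 splits into 2 disjoint pieces (area 8, area 16).

2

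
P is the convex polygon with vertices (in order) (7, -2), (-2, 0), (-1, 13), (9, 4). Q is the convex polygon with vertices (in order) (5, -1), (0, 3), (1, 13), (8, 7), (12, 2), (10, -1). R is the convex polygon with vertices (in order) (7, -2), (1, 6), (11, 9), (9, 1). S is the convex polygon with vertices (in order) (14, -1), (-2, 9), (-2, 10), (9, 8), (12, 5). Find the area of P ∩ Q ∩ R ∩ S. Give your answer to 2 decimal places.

12.73

The intersection is the polygon with vertices (5.333,7.3), (9,4), (8.483,2.448), (2.216,6.365).
By the shoelace formula its area is 12.73.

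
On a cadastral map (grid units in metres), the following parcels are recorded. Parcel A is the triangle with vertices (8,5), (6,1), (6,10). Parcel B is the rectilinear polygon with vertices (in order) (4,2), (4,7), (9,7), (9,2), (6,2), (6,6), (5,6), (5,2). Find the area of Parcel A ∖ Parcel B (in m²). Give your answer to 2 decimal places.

|Parcel A| = 9, |Parcel A∩Parcel B| = 6.95.
|Parcel A ∖ Parcel B| = |Parcel A| − |Parcel A∩Parcel B| = 9 − 6.95 = 2.05.

2.05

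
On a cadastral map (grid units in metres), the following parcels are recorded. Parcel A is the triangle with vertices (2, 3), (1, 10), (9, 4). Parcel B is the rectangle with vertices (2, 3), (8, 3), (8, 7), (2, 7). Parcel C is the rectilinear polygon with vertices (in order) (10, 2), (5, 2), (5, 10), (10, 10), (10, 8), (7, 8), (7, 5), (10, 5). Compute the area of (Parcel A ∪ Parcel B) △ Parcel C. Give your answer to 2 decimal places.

|Parcel A ∪ Parcel B| = 30.9464.
|(Parcel A ∪ Parcel B) ∩ Parcel C| = 10.4464.
|(Parcel A ∪ Parcel B) △ Parcel C| = 30.9464 + 31 − 20.8929 = 41.05.

41.05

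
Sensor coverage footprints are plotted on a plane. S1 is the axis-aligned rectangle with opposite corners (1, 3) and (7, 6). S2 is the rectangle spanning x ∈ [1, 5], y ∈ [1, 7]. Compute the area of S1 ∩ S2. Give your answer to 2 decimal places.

12.00

|S1∩S2|: x∈[1,5], y∈[3,6] → 4·3 = 12.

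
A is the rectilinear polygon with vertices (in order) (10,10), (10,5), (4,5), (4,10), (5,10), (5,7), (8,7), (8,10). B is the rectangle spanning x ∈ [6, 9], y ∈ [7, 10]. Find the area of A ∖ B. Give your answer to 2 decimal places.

18.00

|A| = 21, |A∩B| = 3.
|A ∖ B| = |A| − |A∩B| = 21 − 3 = 18.00.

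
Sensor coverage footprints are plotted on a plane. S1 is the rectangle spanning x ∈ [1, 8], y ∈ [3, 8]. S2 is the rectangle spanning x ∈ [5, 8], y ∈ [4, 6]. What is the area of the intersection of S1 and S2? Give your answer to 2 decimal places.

|S1∩S2|: x∈[5,8], y∈[4,6] → 3·2 = 6.

6.00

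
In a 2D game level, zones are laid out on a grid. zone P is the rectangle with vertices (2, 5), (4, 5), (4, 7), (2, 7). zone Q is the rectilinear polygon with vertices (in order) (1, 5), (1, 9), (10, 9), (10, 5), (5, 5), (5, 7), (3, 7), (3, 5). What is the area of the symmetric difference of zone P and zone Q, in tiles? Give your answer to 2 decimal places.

|zone P| = 4, |zone Q| = 32, |zone P∩zone Q| = 2.
|zone P △ zone Q| = |zone P| + |zone Q| − 2·|zone P∩zone Q| = 4 + 32 − 4 = 32.00.

32.00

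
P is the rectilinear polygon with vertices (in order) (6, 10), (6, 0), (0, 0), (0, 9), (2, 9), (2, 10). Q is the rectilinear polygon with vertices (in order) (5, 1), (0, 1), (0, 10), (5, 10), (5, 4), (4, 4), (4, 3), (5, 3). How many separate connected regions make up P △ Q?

P △ Q splits into 2 disjoint pieces (area 16, area 2).

2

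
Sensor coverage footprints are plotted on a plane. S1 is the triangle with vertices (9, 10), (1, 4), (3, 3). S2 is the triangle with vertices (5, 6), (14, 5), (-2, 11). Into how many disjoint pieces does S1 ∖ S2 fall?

S1 ∖ S2 splits into 2 disjoint pieces (area 1.173, area 6.4991).

2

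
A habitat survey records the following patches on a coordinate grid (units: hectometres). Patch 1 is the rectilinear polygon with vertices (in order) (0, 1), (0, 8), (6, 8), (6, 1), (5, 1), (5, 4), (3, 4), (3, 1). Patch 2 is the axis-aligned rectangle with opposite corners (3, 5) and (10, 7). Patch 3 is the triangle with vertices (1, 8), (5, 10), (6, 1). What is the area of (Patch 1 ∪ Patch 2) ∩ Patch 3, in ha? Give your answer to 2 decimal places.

The region (Patch 1 ∪ Patch 2) ∩ Patch 3 is the polygon with vertices (5.222,8), (6,1), (5,2.4), (5,4), (3.857,4), (1,8).
By the shoelace formula its area is 13.86.

13.86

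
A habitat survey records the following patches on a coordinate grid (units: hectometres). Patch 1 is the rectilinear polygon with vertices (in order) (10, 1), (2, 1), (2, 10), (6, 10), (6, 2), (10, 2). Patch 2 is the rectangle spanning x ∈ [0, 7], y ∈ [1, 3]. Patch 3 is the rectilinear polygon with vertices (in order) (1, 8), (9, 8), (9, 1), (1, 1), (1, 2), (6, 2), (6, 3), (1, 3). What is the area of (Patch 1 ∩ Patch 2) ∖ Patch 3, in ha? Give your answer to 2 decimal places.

|Patch 1 ∩ Patch 2| = 9.
|(Patch 1 ∩ Patch 2) ∩ Patch 3| = 5.
|(Patch 1 ∩ Patch 2) ∖ Patch 3| = 9 − 5 = 4.00.

4.00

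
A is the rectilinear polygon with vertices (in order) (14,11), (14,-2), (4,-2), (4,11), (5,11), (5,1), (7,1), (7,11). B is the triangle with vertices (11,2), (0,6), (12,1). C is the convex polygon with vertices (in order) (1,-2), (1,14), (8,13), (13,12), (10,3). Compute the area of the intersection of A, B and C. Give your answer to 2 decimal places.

1.11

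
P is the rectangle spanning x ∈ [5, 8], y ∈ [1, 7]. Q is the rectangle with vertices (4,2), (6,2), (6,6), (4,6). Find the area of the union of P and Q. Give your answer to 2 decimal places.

By inclusion–exclusion:
Individual areas: |P| = 18, |Q| = 8.
|P∩Q|: x∈[5,6], y∈[2,6] → 1·4 = 4.
|P ∪ Q| = 26 − 4 = 22.00.

22.00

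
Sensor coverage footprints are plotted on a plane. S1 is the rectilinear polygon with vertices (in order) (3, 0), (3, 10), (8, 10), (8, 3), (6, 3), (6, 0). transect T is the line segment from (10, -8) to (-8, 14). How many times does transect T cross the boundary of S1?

2

The segment meets the boundary at (3,0.556), (3.455,0).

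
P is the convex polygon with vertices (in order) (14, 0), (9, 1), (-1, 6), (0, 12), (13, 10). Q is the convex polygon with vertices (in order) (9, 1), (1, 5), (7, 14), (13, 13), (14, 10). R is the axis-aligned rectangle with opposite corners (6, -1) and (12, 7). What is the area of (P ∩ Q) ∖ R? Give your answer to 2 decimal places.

|P ∩ Q| = 74.6443.
|(P ∩ Q) ∩ R| = 25.65.
|(P ∩ Q) ∖ R| = 74.6443 − 25.65 = 48.99.

48.99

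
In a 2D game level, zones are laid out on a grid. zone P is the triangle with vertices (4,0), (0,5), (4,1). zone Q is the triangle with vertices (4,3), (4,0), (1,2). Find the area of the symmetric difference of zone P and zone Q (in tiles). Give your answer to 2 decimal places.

3.82

|zone P| = 2, |zone Q| = 4.5, |zone P∩zone Q| = 1.3421.
|zone P △ zone Q| = |zone P| + |zone Q| − 2·|zone P∩zone Q| = 2 + 4.5 − 2.6842 = 3.82.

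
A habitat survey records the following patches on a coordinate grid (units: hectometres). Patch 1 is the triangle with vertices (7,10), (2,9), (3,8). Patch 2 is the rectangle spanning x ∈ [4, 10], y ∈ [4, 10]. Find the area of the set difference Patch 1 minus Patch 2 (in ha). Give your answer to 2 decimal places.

|Patch 1| = 3, |Patch 1∩Patch 2| = 1.35.
|Patch 1 ∖ Patch 2| = |Patch 1| − |Patch 1∩Patch 2| = 3 − 1.35 = 1.65.

1.65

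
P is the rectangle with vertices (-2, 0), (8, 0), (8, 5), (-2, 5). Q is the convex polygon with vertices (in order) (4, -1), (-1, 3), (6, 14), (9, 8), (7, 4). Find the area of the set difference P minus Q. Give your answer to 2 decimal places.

|P| = 50, |P∩Q| = 28.5523.
|P ∖ Q| = |P| − |P∩Q| = 50 − 28.5523 = 21.45.

21.45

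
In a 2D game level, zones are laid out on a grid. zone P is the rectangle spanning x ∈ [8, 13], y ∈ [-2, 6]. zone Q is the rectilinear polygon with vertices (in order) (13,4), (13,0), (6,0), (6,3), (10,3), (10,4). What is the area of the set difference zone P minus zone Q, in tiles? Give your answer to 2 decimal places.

|zone P| = 40, |zone P∩zone Q| = 18.
|zone P ∖ zone Q| = |zone P| − |zone P∩zone Q| = 40 − 18 = 22.00.

22.00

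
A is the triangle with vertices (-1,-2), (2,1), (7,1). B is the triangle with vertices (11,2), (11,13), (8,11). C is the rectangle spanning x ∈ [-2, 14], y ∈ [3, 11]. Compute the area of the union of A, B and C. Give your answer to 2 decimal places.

138.67

By inclusion–exclusion:
Individual areas: |A| = 7.5, |B| = 16.5, |C| = 128.
|A∩B| = 0.
|A∩C| = 0.
|B∩C| = 13.3333.
|A∩B∩C| = 0.
|A ∪ B ∪ C| = 152 − 13.3333 + 0 = 138.67.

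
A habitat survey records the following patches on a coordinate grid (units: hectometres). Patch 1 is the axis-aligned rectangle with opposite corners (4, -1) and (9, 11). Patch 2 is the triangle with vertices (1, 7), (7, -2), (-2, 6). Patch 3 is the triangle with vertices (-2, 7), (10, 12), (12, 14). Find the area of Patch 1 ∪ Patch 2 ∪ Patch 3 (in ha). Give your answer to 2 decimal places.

79.28

By inclusion–exclusion:
Individual areas: |Patch 1| = 60, |Patch 2| = 16.5, |Patch 3| = 7.
|Patch 1∩Patch 2| = 2.5208.
|Patch 1∩Patch 3| = 1.7.
|Patch 2∩Patch 3| = 0.
|Patch 1∩Patch 2∩Patch 3| = 0.
|Patch 1 ∪ Patch 2 ∪ Patch 3| = 83.5 − 4.2208 + 0 = 79.28.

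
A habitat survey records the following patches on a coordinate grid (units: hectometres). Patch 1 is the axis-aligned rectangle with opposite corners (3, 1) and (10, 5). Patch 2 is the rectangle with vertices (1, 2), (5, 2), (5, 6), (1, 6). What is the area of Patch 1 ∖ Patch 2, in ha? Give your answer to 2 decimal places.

|Patch 1∩Patch 2|: x∈[3,5], y∈[2,5] → 2·3 = 6.
|Patch 1| = 28.
|Patch 1 ∖ Patch 2| = |Patch 1| − |Patch 1∩Patch 2| = 28 − 6 = 22.00.

22.00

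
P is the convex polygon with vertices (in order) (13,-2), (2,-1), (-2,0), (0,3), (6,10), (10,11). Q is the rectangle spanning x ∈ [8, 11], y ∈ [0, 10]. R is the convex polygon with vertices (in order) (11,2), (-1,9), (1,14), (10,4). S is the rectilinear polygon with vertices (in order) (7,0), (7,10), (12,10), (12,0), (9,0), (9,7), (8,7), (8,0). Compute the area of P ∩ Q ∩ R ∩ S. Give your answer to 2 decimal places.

2.39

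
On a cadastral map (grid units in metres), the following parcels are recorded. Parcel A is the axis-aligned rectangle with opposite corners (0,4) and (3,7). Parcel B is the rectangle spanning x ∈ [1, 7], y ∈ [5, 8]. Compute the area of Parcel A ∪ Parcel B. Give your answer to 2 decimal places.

23.00

By inclusion–exclusion:
Individual areas: |Parcel A| = 9, |Parcel B| = 18.
|Parcel A∩Parcel B|: x∈[1,3], y∈[5,7] → 2·2 = 4.
|Parcel A ∪ Parcel B| = 27 − 4 = 23.00.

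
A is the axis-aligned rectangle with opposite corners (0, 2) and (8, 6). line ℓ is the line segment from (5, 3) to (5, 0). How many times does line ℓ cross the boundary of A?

1

The segment meets the boundary at (5,2).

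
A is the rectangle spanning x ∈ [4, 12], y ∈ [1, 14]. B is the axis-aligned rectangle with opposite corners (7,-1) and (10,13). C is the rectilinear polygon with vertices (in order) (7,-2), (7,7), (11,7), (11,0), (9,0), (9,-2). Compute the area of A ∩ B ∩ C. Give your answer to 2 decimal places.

The intersection is the polygon with vertices (7,7), (10,7), (10,1), (7,1).
By the shoelace formula its area is 18.00.

18.00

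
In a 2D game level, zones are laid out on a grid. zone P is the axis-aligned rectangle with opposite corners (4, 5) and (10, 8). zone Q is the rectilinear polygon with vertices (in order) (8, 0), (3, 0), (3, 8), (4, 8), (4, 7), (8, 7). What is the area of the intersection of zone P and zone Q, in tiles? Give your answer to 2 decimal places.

8.00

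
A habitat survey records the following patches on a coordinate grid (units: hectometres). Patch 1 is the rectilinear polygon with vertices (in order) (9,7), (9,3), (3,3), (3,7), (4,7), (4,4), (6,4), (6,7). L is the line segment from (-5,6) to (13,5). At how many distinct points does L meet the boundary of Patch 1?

4

The segment meets the boundary at (9,5.222), (4,5.5), (6,5.389), (3,5.556).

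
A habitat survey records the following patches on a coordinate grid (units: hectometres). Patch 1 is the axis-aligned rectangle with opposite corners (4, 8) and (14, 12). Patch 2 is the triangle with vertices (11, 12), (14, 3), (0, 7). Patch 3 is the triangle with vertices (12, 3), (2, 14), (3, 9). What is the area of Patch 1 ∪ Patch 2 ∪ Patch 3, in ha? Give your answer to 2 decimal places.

83.23

By inclusion–exclusion:
Individual areas: |Patch 1| = 40, |Patch 2| = 57, |Patch 3| = 19.5.
|Patch 1∩Patch 2| = 19.5303.
|Patch 1∩Patch 3| = 6.4803.
|Patch 2∩Patch 3| = 10.8837.
|Patch 1∩Patch 2∩Patch 3| = 3.6205.
|Patch 1 ∪ Patch 2 ∪ Patch 3| = 116.5 − 36.8943 + 3.6205 = 83.23.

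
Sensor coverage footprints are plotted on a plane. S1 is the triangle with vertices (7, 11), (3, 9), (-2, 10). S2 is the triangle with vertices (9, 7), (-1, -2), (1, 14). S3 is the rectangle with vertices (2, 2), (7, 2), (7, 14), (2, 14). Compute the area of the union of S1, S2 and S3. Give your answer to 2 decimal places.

By inclusion–exclusion:
Individual areas: |S1| = 7, |S2| = 71, |S3| = 60.
|S1∩S2| = 5.3121.
|S1∩S3| = 4.5111.
|S2∩S3| = 38.9986.
|S1∩S2∩S3| = 3.7851.
|S1 ∪ S2 ∪ S3| = 138 − 48.8219 + 3.7851 = 92.96.

92.96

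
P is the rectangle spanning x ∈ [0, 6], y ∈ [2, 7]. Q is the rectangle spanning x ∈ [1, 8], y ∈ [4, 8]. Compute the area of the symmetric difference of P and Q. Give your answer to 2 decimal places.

|P∩Q|: x∈[1,6], y∈[4,7] → 5·3 = 15.
|P △ Q| = |P| + |Q| − 2·|P∩Q| = 30 + 28 − 30 = 28.00.

28.00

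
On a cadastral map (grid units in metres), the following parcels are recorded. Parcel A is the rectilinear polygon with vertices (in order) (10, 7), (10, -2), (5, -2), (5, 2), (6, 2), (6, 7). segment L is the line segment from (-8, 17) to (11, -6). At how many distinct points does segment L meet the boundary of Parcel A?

2

The segment meets the boundary at (7.696,-2), (5,1.263).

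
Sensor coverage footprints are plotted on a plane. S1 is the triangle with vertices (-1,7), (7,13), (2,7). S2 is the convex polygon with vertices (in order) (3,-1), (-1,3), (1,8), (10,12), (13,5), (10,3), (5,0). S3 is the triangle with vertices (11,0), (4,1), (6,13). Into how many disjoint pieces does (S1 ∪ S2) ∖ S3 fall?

(S1 ∪ S2) ∖ S3 splits into 3 disjoint pieces (area 0.1195, area 47.5487, area 27.9867).

3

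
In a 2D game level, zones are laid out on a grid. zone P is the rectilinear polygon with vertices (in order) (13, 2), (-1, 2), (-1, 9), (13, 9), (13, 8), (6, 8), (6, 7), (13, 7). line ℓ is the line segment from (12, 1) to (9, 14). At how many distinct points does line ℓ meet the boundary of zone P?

4

The segment meets the boundary at (10.154,9), (10.385,8), (10.615,7), (11.769,2).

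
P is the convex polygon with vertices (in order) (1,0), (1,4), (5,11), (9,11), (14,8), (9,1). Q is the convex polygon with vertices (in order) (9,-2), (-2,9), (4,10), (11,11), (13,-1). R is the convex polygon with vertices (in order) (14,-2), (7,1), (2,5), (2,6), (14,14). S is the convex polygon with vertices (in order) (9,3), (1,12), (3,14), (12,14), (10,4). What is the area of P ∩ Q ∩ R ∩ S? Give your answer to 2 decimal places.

The intersection is the polygon with vertices (11.143,9.714), (10,4), (9,3), (4.721,7.814), (9.091,10.727), (9.385,10.769).
By the shoelace formula its area is 27.20.

27.20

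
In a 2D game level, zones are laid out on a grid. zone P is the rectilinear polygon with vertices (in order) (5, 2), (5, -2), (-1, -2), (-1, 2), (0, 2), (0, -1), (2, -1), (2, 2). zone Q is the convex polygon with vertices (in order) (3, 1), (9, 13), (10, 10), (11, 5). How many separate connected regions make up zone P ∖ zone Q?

1

zone P ∖ zone Q is a single connected region.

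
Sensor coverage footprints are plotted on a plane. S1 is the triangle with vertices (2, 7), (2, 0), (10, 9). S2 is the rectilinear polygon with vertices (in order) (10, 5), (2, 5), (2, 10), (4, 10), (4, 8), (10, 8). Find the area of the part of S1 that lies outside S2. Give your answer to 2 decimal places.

|S1| = 28, |S1∩S2| = 15.3333.
|S1 ∖ S2| = |S1| − |S1∩S2| = 28 − 15.3333 = 12.67.

12.67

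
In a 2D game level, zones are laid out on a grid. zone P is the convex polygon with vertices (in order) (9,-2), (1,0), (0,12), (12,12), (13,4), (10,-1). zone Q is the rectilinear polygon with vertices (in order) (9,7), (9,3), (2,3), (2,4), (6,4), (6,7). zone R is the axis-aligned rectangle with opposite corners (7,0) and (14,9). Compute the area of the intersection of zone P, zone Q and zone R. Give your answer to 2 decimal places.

8.00

The intersection is the polygon with vertices (7,3), (7,7), (9,7), (9,3).
By the shoelace formula its area is 8.00.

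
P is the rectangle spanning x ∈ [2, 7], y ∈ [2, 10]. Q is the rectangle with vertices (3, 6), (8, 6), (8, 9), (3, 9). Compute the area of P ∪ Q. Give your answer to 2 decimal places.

By inclusion–exclusion:
Individual areas: |P| = 40, |Q| = 15.
|P∩Q|: x∈[3,7], y∈[6,9] → 4·3 = 12.
|P ∪ Q| = 55 − 12 = 43.00.

43.00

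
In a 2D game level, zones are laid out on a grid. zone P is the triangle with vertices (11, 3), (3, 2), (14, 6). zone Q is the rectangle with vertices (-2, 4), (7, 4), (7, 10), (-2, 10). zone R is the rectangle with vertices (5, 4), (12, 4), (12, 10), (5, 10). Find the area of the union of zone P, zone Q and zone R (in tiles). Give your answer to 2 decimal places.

By inclusion–exclusion:
Individual areas: |zone P| = 10.5, |zone Q| = 54, |zone R| = 42.
|zone P∩zone Q| = 0.
|zone P∩zone R| = 2.2273.
|zone Q∩zone R|: x∈[5,7], y∈[4,10] → 2·6 = 12.
|zone P∩zone Q∩zone R| = 0.
|zone P ∪ zone Q ∪ zone R| = 106.5 − 14.2273 + 0 = 92.27.

92.27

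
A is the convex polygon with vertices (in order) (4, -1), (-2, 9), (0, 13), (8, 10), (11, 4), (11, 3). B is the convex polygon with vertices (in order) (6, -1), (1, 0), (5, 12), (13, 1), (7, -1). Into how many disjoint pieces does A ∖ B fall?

A ∖ B splits into 3 disjoint pieces (area 0.1582, area 37.2116, area 5.8203).

3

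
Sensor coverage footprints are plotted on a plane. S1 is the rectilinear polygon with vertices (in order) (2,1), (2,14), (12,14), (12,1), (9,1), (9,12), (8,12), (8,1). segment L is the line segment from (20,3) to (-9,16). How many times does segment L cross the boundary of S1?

The segment meets the boundary at (2,11.069), (8,8.379), (9,7.931), (12,6.586).

4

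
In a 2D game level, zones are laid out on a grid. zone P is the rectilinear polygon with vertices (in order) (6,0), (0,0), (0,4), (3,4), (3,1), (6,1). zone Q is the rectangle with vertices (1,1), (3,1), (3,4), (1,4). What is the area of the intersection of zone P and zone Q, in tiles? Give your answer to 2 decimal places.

6.00

The intersection is the polygon with vertices (3,4), (3,1), (1,1), (1,4).
By the shoelace formula its area is 6.00.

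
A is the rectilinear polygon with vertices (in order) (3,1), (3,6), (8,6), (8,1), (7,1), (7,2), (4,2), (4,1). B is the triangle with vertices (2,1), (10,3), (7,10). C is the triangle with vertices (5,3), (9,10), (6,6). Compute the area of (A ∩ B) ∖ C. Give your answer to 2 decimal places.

|A ∩ B| = 17.2806.
|(A ∩ B) ∩ C| = 1.0714.
|(A ∩ B) ∖ C| = 17.2806 − 1.0714 = 16.21.

16.21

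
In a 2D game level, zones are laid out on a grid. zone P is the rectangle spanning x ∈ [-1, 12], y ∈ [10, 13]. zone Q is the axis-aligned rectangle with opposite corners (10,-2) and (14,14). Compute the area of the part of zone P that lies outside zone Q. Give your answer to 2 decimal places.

|zone P∩zone Q|: x∈[10,12], y∈[10,13] → 2·3 = 6.
|zone P| = 39.
|zone P ∖ zone Q| = |zone P| − |zone P∩zone Q| = 39 − 6 = 33.00.

33.00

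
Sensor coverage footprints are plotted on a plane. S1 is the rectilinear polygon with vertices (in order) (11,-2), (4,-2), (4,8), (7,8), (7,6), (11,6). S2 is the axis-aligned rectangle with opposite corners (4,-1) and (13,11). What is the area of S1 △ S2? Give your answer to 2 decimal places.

|S1| = 62, |S2| = 108, |S1∩S2| = 55.
|S1 △ S2| = |S1| + |S2| − 2·|S1∩S2| = 62 + 108 − 110 = 60.00.

60.00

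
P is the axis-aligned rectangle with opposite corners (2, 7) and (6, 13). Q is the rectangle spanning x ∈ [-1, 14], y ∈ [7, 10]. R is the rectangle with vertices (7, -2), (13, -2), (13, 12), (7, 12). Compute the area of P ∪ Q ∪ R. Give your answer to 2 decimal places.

By inclusion–exclusion:
Individual areas: |P| = 24, |Q| = 45, |R| = 84.
|P∩Q|: x∈[2,6], y∈[7,10] → 4·3 = 12.
|P∩R| = 0 (no overlap).
|Q∩R|: x∈[7,13], y∈[7,10] → 6·3 = 18.
|P∩Q∩R| = 0.
|P ∪ Q ∪ R| = 153 − 30 + 0 = 123.00.

123.00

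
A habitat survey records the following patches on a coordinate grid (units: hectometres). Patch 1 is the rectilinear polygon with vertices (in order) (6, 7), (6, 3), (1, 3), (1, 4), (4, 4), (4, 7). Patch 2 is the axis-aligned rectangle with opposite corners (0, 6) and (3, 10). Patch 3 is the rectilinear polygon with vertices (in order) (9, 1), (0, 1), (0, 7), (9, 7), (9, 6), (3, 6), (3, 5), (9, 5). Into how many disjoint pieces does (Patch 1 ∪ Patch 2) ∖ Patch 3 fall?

(Patch 1 ∪ Patch 2) ∖ Patch 3 splits into 2 disjoint pieces (area 2, area 9).

2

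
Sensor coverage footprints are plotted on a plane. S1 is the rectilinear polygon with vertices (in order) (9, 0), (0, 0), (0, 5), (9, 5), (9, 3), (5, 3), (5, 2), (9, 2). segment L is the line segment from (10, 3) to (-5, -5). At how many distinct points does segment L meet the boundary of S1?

2

The segment meets the boundary at (4.375,0), (8.125,2).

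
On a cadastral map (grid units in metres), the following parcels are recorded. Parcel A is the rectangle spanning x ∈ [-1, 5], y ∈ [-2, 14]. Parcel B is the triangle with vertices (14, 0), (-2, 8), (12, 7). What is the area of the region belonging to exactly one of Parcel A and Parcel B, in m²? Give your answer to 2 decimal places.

123.43

|Parcel A| = 96, |Parcel B| = 48, |Parcel A∩Parcel B| = 10.2857.
|Parcel A △ Parcel B| = |Parcel A| + |Parcel B| − 2·|Parcel A∩Parcel B| = 96 + 48 − 20.5714 = 123.43.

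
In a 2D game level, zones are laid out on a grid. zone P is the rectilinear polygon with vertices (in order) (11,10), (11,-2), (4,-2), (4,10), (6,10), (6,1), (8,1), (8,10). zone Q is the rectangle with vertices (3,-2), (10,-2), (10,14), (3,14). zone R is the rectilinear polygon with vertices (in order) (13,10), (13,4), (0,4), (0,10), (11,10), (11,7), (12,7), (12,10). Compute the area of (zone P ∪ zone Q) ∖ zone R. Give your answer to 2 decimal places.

|zone P ∪ zone Q| = 124.
|(zone P ∪ zone Q) ∩ zone R| = 48.
|(zone P ∪ zone Q) ∖ zone R| = 124 − 48 = 76.00.

76.00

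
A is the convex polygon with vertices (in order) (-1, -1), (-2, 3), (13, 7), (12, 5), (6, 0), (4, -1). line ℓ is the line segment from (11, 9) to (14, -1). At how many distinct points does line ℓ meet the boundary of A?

2

The segment meets the boundary at (12.125,5.25), (11.704,6.654).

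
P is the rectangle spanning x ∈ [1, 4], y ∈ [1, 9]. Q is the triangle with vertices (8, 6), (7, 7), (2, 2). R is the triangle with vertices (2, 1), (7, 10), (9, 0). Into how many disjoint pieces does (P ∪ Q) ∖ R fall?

2

(P ∪ Q) ∖ R splits into 2 disjoint pieces (area 20.4, area 0.0368).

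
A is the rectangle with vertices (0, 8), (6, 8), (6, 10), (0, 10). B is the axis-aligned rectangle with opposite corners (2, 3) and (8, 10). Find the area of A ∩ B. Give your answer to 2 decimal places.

|A∩B|: x∈[2,6], y∈[8,10] → 4·2 = 8.

8.00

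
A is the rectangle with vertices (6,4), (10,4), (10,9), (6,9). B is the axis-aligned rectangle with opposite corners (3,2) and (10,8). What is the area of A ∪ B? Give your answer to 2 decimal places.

46.00

By inclusion–exclusion:
Individual areas: |A| = 20, |B| = 42.
|A∩B|: x∈[6,10], y∈[4,8] → 4·4 = 16.
|A ∪ B| = 62 − 16 = 46.00.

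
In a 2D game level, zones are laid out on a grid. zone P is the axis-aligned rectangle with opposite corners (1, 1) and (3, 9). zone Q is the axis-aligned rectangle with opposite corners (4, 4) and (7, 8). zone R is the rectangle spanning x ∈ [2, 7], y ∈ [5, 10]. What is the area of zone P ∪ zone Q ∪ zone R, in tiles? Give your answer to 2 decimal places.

40.00

By inclusion–exclusion:
Individual areas: |zone P| = 16, |zone Q| = 12, |zone R| = 25.
|zone P∩zone Q| = 0 (no overlap).
|zone P∩zone R|: x∈[2,3], y∈[5,9] → 1·4 = 4.
|zone Q∩zone R|: x∈[4,7], y∈[5,8] → 3·3 = 9.
|zone P∩zone Q∩zone R| = 0.
|zone P ∪ zone Q ∪ zone R| = 53 − 13 + 0 = 40.00.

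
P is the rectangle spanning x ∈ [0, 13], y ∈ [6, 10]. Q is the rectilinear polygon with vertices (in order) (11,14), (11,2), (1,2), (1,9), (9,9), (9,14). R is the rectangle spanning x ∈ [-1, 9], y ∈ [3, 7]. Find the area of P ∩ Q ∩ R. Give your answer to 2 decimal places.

The intersection is the polygon with vertices (1,6), (1,7), (9,7), (9,6).
By the shoelace formula its area is 8.00.

8.00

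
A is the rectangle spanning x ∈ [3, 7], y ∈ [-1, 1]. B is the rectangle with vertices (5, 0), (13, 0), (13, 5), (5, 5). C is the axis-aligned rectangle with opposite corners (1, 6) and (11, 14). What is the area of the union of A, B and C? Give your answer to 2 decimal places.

By inclusion–exclusion:
Individual areas: |A| = 8, |B| = 40, |C| = 80.
|A∩B|: x∈[5,7], y∈[0,1] → 2·1 = 2.
|A∩C| = 0 (no overlap).
|B∩C| = 0 (no overlap).
|A∩B∩C| = 0.
|A ∪ B ∪ C| = 128 − 2 + 0 = 126.00.

126.00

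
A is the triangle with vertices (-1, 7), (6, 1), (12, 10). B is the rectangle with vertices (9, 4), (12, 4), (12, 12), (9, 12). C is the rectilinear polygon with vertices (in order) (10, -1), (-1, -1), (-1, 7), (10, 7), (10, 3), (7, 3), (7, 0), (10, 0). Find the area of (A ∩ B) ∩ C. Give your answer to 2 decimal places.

The region (A ∩ B) ∩ C is the polygon with vertices (9,7), (10,7), (9,5.5).
By the shoelace formula its area is 0.75.

0.75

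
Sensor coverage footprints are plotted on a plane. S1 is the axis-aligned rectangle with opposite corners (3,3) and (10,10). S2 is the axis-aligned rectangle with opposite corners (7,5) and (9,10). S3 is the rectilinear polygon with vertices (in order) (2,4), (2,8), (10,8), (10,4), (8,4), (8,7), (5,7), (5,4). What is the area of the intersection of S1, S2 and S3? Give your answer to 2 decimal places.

The intersection is the polygon with vertices (9,5), (8,5), (8,7), (7,7), (7,8), (9,8).
By the shoelace formula its area is 4.00.

4.00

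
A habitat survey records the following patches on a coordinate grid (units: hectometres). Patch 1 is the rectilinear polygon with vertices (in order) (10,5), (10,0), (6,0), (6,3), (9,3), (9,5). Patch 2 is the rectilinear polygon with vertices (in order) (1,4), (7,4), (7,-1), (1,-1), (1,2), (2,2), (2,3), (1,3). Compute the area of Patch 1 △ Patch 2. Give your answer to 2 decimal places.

37.00

|Patch 1| = 14, |Patch 2| = 29, |Patch 1∩Patch 2| = 3.
|Patch 1 △ Patch 2| = |Patch 1| + |Patch 2| − 2·|Patch 1∩Patch 2| = 14 + 29 − 6 = 37.00.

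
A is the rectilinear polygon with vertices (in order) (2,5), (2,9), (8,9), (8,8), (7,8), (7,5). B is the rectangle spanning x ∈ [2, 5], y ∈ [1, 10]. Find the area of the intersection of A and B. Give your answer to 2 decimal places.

The intersection is the polygon with vertices (2,9), (5,9), (5,5), (2,5).
By the shoelace formula its area is 12.00.

12.00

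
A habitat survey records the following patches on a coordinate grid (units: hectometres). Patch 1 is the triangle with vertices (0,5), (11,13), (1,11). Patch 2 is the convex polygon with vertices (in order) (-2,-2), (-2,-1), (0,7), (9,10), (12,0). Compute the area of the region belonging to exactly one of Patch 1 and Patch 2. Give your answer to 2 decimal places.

131.05

|Patch 1| = 29, |Patch 2| = 111.5, |Patch 1∩Patch 2| = 4.724.
|Patch 1 △ Patch 2| = |Patch 1| + |Patch 2| − 2·|Patch 1∩Patch 2| = 29 + 111.5 − 9.448 = 131.05.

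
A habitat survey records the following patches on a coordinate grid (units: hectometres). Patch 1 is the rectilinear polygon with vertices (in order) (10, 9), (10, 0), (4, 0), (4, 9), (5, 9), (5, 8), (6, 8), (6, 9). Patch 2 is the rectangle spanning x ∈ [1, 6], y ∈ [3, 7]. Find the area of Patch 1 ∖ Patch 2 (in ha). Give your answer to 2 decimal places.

|Patch 1| = 53, |Patch 1∩Patch 2| = 8.
|Patch 1 ∖ Patch 2| = |Patch 1| − |Patch 1∩Patch 2| = 53 − 8 = 45.00.

45.00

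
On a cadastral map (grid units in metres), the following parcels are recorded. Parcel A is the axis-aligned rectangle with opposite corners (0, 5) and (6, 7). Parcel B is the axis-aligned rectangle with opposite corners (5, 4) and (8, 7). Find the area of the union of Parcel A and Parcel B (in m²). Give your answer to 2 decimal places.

By inclusion–exclusion:
Individual areas: |Parcel A| = 12, |Parcel B| = 9.
|Parcel A∩Parcel B|: x∈[5,6], y∈[5,7] → 1·2 = 2.
|Parcel A ∪ Parcel B| = 21 − 2 = 19.00.

19.00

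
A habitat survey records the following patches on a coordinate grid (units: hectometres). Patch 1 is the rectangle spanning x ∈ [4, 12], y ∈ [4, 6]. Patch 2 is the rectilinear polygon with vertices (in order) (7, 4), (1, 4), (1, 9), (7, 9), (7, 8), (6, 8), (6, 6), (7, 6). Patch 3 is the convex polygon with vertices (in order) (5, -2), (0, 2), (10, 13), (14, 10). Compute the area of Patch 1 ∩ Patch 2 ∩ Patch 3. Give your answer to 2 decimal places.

6.00

The intersection is the polygon with vertices (7,4), (4,4), (4,6), (6,6), (7,6).
By the shoelace formula its area is 6.00.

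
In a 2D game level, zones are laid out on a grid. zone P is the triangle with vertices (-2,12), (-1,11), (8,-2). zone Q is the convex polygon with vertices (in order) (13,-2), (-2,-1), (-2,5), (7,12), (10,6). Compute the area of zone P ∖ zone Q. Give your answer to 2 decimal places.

|zone P| = 2, |zone P∩zone Q| = 1.0014.
|zone P ∖ zone Q| = |zone P| − |zone P∩zone Q| = 2 − 1.0014 = 1.00.

1.00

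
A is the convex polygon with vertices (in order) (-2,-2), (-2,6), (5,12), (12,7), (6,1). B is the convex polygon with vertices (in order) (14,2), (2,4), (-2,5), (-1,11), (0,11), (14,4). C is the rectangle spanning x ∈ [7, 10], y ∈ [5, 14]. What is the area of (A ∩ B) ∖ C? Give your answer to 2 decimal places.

42.72

|A ∩ B| = 47.973.
|(A ∩ B) ∩ C| = 5.25.
|(A ∩ B) ∖ C| = 47.973 − 5.25 = 42.72.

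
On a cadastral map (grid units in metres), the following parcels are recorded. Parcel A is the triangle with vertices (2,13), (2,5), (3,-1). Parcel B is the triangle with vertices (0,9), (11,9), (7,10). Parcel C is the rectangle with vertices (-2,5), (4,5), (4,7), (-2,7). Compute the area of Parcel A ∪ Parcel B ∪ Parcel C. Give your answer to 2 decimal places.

20.42

By inclusion–exclusion:
Individual areas: |Parcel A| = 4, |Parcel B| = 5.5, |Parcel C| = 12.
|Parcel A∩Parcel B| = 0.0837.
|Parcel A∩Parcel C| = 1.
|Parcel B∩Parcel C| = 0.
|Parcel A∩Parcel B∩Parcel C| = 0.
|Parcel A ∪ Parcel B ∪ Parcel C| = 21.5 − 1.0837 + 0 = 20.42.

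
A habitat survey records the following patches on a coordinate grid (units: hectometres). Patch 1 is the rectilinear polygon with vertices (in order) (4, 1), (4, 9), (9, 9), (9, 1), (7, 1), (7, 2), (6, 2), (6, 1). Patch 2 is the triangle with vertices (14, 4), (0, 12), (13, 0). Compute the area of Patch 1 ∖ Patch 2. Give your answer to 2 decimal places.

28.02

|Patch 1| = 39, |Patch 1∩Patch 2| = 10.9821.
|Patch 1 ∖ Patch 2| = |Patch 1| − |Patch 1∩Patch 2| = 39 − 10.9821 = 28.02.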